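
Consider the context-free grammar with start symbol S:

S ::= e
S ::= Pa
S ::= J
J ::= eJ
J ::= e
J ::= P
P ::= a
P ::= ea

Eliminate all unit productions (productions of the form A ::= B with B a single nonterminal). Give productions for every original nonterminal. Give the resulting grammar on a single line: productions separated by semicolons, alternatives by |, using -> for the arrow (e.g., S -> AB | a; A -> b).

S -> a | e | Pa | eJ | ea; J -> a | e | eJ | ea; P -> a | ea

Unit productions: J->P, S->J.
Unit pairs (A ⇒* B via units): (J,P), (S,J), (S,P).
S: inherits non-unit rules of {J, P, S} → Pa | a | e | eJ | ea.
J: inherits non-unit rules of {J, P} → a | e | eJ | ea.
P: inherits non-unit rules of {P} → a | ea.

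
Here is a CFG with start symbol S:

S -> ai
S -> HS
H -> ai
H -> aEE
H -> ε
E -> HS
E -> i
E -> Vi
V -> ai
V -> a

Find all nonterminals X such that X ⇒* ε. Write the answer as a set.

{H}

Directly nullable (have an ε-rule): {H}.
Not nullable: E, S, V — each has a terminal in every rule's right-hand side or depends on a non-nullable symbol.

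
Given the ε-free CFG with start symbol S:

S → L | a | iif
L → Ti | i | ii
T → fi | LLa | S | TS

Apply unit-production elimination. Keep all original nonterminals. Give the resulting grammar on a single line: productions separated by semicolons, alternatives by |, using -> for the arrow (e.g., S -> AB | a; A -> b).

S -> a | i | Ti | ii | iif; L -> i | Ti | ii; T -> a | i | TS | Ti | fi | ii | LLa | iif

Unit productions: S->L, T->S.
Unit pairs (A ⇒* B via units): (S,L), (T,L), (T,S).
S: inherits non-unit rules of {L, S} → Ti | a | i | ii | iif.
L: inherits non-unit rules of {L} → Ti | i | ii.
T: inherits non-unit rules of {L, S, T} → LLa | TS | Ti | a | fi | i | ii | iif.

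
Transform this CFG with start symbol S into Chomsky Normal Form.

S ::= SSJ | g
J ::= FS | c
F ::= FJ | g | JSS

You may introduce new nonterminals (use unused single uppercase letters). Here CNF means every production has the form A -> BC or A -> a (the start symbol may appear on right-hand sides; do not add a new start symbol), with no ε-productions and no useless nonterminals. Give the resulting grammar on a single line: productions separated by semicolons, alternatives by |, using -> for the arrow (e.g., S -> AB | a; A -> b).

S -> g | SB; A -> SS; B -> SJ; F -> g | FJ | JA; J -> c | FS

No ε-productions.
No unit productions to eliminate.
BIN: F -> JSS becomes F -> JA, A -> SS; S -> SSJ becomes S -> SB, B -> SJ.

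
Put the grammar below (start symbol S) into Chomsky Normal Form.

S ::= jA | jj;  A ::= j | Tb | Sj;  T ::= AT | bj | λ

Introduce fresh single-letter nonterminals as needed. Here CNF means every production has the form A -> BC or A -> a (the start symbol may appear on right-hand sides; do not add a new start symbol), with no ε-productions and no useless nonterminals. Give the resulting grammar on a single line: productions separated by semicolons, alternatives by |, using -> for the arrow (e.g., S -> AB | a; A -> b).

Nullable: {T}; after ε-elimination: S -> jA | jj; A -> b | j | Sj | Tb; T -> A | AT | bj.
After unit-elimination: S -> jA | jj; A -> b | j | Sj | Tb; T -> b | j | AT | Sj | Tb | bj.
TERM: introduce C -> b, B -> j and substitute in every rule of length ≥2.

S -> BA | BB; A -> b | j | SB | TC; B -> j; C -> b; T -> b | j | AT | CB | SB | TC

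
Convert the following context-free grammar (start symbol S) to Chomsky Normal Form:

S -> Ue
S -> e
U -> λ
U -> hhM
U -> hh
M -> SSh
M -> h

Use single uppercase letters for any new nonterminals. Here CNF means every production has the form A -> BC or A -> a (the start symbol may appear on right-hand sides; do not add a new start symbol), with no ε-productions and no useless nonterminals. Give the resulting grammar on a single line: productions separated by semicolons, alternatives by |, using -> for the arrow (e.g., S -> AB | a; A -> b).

S -> e | UB; A -> h; B -> e; C -> SA; D -> AM; M -> h | SC; U -> AA | AD

Nullable: {U}; after ε-elimination: S -> e | Ue; M -> h | SSh; U -> hh | hhM.
No unit productions to eliminate.
TERM: introduce B -> e, A -> h and substitute in every rule of length ≥2.
BIN: M -> SSA becomes M -> SC, C -> SA; U -> AAM becomes U -> AD, D -> AM.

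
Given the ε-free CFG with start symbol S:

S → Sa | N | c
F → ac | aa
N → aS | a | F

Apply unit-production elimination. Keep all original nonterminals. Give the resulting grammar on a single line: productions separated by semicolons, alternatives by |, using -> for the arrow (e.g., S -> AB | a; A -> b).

Unit productions: N->F, S->N.
Unit pairs (A ⇒* B via units): (N,F), (S,F), (S,N).
S: inherits non-unit rules of {F, N, S} → Sa | a | aS | aa | ac | c.
F: inherits non-unit rules of {F} → aa | ac.
N: inherits non-unit rules of {F, N} → a | aS | aa | ac.

S -> a | c | Sa | aS | aa | ac; F -> aa | ac; N -> a | aS | aa | ac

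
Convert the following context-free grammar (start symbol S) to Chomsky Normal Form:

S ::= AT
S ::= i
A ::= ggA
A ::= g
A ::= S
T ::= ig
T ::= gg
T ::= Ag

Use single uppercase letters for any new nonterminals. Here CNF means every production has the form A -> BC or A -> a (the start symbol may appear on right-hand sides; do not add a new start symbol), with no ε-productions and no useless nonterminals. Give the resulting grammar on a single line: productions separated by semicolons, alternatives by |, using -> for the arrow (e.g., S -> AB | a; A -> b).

No ε-productions.
After unit-elimination: S -> i | AT; A -> g | i | AT | ggA; T -> Ag | gg | ig.
TERM: introduce B -> g, C -> i and substitute in every rule of length ≥2.
BIN: A -> BBA becomes A -> BD, D -> BA.

S -> i | AT; A -> g | i | AT | BD; B -> g; C -> i; D -> BA; T -> AB | BB | CB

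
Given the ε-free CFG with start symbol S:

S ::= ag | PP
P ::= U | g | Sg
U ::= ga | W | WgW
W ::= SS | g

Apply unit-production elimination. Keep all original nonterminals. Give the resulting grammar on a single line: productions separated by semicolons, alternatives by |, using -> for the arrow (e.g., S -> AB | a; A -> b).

Unit productions: P->U, U->W.
Unit pairs (A ⇒* B via units): (P,U), (P,W), (U,W).
S: inherits non-unit rules of {S} → PP | ag.
P: inherits non-unit rules of {P, U, W} → SS | Sg | WgW | g | ga.
U: inherits non-unit rules of {U, W} → SS | WgW | g | ga.
W: inherits non-unit rules of {W} → SS | g.

S -> PP | ag; P -> g | SS | Sg | ga | WgW; U -> g | SS | ga | WgW; W -> g | SS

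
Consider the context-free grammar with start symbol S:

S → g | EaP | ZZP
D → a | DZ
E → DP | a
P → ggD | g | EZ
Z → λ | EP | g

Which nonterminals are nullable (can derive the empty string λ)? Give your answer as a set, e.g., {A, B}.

{Z}

Directly nullable (have an ε-rule): {Z}.
Not nullable: D, E, P, S — each has a terminal in every rule's right-hand side or depends on a non-nullable symbol.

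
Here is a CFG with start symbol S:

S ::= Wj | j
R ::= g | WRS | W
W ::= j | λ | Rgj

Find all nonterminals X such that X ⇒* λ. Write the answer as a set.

Directly nullable (have an ε-rule): {W}.
R is nullable via R -> W (every symbol on the right is already known nullable).
Not nullable: S — each has a terminal in every rule's right-hand side or depends on a non-nullable symbol.

{R, W}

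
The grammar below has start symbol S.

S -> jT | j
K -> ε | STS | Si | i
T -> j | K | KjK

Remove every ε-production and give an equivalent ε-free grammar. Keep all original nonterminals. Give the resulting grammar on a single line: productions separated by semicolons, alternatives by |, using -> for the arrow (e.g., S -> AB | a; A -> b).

S -> j | jT; K -> i | SS | Si | STS; T -> K | j | Kj | jK | KjK

Nullable set: {K, T}.
S -> jT: T nullable, giving j | jT.
Drop K -> ε.
K -> STS: T nullable, giving SS | STS.
T -> K: K nullable, giving K.
T -> KjK: K, K nullable, giving Kj | KjK | j | jK.
Unchanged (no nullable symbols): S -> j; K -> Si; K -> i; T -> j.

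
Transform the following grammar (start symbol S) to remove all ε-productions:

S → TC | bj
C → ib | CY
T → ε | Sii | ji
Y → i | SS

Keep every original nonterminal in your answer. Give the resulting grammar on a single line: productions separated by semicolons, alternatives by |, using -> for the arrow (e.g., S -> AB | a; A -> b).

S -> C | TC | bj; C -> CY | ib; T -> ji | Sii; Y -> i | SS

Nullable set: {T}.
S -> TC: T nullable, giving C | TC.
Drop T -> ε.
Unchanged (no nullable symbols): S -> bj; C -> CY; C -> ib; T -> Sii; T -> ji; Y -> SS; Y -> i.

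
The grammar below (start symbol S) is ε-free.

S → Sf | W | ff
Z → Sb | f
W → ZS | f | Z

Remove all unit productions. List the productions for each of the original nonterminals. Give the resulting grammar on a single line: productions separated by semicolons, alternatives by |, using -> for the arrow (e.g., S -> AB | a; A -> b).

Unit productions: S->W, W->Z.
Unit pairs (A ⇒* B via units): (S,W), (S,Z), (W,Z).
S: inherits non-unit rules of {S, W, Z} → Sb | Sf | ZS | f | ff.
W: inherits non-unit rules of {W, Z} → Sb | ZS | f.
Z: inherits non-unit rules of {Z} → Sb | f.

S -> f | Sb | Sf | ZS | ff; W -> f | Sb | ZS; Z -> f | Sb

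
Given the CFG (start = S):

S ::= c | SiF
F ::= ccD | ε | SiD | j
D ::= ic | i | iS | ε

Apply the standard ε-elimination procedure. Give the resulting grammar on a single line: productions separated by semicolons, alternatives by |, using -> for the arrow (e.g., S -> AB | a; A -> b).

S -> c | Si | SiF; D -> i | iS | ic; F -> j | Si | cc | SiD | ccD

Nullable set: {D, F}.
S -> SiF: F nullable, giving Si | SiF.
Drop D -> ε.
Drop F -> ε.
F -> SiD: D nullable, giving Si | SiD.
F -> ccD: D nullable, giving cc | ccD.
Unchanged (no nullable symbols): S -> c; D -> i; D -> iS; D -> ic; F -> j.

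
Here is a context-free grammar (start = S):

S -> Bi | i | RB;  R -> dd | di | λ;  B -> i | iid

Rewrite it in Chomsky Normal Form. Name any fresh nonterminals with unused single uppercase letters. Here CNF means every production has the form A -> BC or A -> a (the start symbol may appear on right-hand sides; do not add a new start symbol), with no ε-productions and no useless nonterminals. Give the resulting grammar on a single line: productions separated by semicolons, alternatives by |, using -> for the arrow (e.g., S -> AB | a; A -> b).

S -> i | AE | BA | RB; A -> i; B -> i | AD; C -> d; D -> AC; E -> AC; R -> CA | CC

Nullable: {R}; after ε-elimination: S -> B | i | Bi | RB; B -> i | iid; R -> dd | di.
After unit-elimination: S -> i | Bi | RB | iid; B -> i | iid; R -> dd | di.
TERM: introduce C -> d, A -> i and substitute in every rule of length ≥2.
BIN: B -> AAC becomes B -> AD, D -> AC; S -> AAC becomes S -> AE, E -> AC.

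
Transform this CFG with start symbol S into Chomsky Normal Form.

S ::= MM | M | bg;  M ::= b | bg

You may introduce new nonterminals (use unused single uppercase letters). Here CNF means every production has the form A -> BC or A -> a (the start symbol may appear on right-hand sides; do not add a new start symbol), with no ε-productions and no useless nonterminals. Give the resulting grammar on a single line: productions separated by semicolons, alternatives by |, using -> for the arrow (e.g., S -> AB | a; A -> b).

No ε-productions.
After unit-elimination: S -> b | MM | bg; M -> b | bg.
TERM: introduce A -> b, B -> g and substitute in every rule of length ≥2.

S -> b | AB | MM; A -> b; B -> g; M -> b | AB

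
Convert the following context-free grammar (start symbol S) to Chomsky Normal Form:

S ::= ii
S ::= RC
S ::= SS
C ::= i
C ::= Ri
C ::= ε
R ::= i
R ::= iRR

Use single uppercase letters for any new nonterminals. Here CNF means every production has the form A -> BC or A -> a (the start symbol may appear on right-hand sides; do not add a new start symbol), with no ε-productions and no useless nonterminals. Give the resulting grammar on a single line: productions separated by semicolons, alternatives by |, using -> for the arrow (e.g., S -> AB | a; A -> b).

S -> i | AA | AD | RC | SS; A -> i; B -> RR; C -> i | RA; D -> RR; R -> i | AB

Nullable: {C}; after ε-elimination: S -> R | RC | SS | ii; C -> i | Ri; R -> i | iRR.
After unit-elimination: S -> i | RC | SS | ii | iRR; C -> i | Ri; R -> i | iRR.
TERM: introduce A -> i and substitute in every rule of length ≥2.
BIN: R -> ARR becomes R -> AB, B -> RR; S -> ARR becomes S -> AD, D -> RR.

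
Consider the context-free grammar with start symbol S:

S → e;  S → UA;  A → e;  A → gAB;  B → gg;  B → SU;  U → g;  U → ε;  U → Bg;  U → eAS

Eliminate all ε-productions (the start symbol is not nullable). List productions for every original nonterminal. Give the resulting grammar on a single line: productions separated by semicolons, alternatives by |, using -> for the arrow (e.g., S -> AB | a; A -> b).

S -> A | e | UA; A -> e | gAB; B -> S | SU | gg; U -> g | Bg | eAS

Nullable set: {U}.
S -> UA: U nullable, giving A | UA.
B -> SU: U nullable, giving S | SU.
Drop U -> ε.
Unchanged (no nullable symbols): S -> e; A -> e; A -> gAB; B -> gg; U -> Bg; U -> eAS; U -> g.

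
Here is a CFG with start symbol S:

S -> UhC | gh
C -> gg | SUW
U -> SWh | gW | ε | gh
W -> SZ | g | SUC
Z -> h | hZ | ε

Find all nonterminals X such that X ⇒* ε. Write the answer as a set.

{U, Z}

Directly nullable (have an ε-rule): {U, Z}.
Not nullable: C, S, W — each has a terminal in every rule's right-hand side or depends on a non-nullable symbol.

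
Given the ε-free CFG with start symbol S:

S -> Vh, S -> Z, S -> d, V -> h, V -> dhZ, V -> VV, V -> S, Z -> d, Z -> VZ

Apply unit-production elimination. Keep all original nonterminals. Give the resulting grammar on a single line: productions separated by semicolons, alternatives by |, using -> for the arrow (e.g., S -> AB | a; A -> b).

S -> d | VZ | Vh; V -> d | h | VV | VZ | Vh | dhZ; Z -> d | VZ

Unit productions: S->Z, V->S.
Unit pairs (A ⇒* B via units): (S,Z), (V,S), (V,Z).
S: inherits non-unit rules of {S, Z} → VZ | Vh | d.
V: inherits non-unit rules of {S, V, Z} → VV | VZ | Vh | d | dhZ | h.
Z: inherits non-unit rules of {Z} → VZ | d.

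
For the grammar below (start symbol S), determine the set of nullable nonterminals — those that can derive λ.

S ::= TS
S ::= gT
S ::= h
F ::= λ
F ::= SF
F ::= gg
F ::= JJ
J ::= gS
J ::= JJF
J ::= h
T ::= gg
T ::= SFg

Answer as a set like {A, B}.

{F}

Directly nullable (have an ε-rule): {F}.
Not nullable: J, S, T — each has a terminal in every rule's right-hand side or depends on a non-nullable symbol.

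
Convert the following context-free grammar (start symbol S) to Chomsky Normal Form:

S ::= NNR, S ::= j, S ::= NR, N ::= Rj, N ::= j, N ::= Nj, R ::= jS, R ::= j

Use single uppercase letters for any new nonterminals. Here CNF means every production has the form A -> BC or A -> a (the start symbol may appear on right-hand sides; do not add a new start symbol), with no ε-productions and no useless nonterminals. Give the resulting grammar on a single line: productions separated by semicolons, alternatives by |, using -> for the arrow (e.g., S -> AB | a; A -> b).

S -> j | NB | NR; A -> j; B -> NR; N -> j | NA | RA; R -> j | AS

No ε-productions.
No unit productions to eliminate.
TERM: introduce A -> j and substitute in every rule of length ≥2.
BIN: S -> NNR becomes S -> NB, B -> NR.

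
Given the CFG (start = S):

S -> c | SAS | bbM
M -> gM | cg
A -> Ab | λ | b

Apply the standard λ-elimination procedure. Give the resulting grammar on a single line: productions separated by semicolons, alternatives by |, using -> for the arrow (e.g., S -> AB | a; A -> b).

S -> c | SS | SAS | bbM; A -> b | Ab; M -> cg | gM

Nullable set: {A}.
S -> SAS: A nullable, giving SAS | SS.
Drop A -> λ.
A -> Ab: A nullable, giving Ab | b.
Unchanged (no nullable symbols): S -> bbM; S -> c; A -> b; M -> cg; M -> gM.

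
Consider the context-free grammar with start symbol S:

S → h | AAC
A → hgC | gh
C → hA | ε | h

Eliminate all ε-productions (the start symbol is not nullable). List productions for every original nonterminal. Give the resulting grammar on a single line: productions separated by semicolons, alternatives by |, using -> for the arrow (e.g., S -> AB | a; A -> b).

S -> h | AA | AAC; A -> gh | hg | hgC; C -> h | hA

Nullable set: {C}.
S -> AAC: C nullable, giving AA | AAC.
A -> hgC: C nullable, giving hg | hgC.
Drop C -> ε.
Unchanged (no nullable symbols): S -> h; A -> gh; C -> h; C -> hA.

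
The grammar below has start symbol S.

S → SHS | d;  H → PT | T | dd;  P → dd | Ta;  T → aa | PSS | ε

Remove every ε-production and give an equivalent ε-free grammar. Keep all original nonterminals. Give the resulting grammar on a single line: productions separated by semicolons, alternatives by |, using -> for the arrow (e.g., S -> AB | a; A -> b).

S -> d | SS | SHS; H -> P | T | PT | dd; P -> a | Ta | dd; T -> aa | PSS

Nullable set: {H, T}.
S -> SHS: H nullable, giving SHS | SS.
H -> PT: T nullable, giving P | PT.
H -> T: T nullable, giving T.
P -> Ta: T nullable, giving Ta | a.
Drop T -> ε.
Unchanged (no nullable symbols): S -> d; H -> dd; P -> dd; T -> PSS; T -> aa.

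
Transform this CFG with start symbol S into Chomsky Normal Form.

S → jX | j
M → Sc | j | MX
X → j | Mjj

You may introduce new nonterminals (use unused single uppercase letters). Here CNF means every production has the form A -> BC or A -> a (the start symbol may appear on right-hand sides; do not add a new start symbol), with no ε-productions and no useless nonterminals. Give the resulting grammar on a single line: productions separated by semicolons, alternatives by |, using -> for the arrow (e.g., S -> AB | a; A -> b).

S -> j | BX; A -> c; B -> j; C -> BB; M -> j | MX | SA; X -> j | MC

No ε-productions.
No unit productions to eliminate.
TERM: introduce A -> c, B -> j and substitute in every rule of length ≥2.
BIN: X -> MBB becomes X -> MC, C -> BB.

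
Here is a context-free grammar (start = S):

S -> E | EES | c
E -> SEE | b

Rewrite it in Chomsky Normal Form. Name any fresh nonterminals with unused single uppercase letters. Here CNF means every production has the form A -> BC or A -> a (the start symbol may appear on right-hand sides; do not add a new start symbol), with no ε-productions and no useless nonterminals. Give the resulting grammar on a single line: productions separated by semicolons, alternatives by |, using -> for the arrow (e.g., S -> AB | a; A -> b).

S -> b | c | EB | SC; A -> EE; B -> ES; C -> EE; E -> b | SA

No ε-productions.
After unit-elimination: S -> b | c | EES | SEE; E -> b | SEE.
BIN: E -> SEE becomes E -> SA, A -> EE; S -> EES becomes S -> EB, B -> ES; S -> SEE becomes S -> SC, C -> EE.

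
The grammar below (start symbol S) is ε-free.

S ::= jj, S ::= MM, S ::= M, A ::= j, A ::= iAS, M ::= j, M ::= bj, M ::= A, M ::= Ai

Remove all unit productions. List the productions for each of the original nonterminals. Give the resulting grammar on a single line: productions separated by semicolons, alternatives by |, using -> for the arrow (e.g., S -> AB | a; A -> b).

Unit productions: M->A, S->M.
Unit pairs (A ⇒* B via units): (M,A), (S,A), (S,M).
S: inherits non-unit rules of {A, M, S} → Ai | MM | bj | iAS | j | jj.
A: inherits non-unit rules of {A} → iAS | j.
M: inherits non-unit rules of {A, M} → Ai | bj | iAS | j.

S -> j | Ai | MM | bj | jj | iAS; A -> j | iAS; M -> j | Ai | bj | iAS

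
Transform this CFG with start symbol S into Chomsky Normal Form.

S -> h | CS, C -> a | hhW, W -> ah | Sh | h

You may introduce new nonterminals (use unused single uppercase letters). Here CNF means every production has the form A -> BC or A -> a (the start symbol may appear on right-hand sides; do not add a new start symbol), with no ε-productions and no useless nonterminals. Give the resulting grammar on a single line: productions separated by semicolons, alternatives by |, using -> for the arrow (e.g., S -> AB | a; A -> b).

No ε-productions.
No unit productions to eliminate.
TERM: introduce B -> a, A -> h and substitute in every rule of length ≥2.
BIN: C -> AAW becomes C -> AD, D -> AW.

S -> h | CS; A -> h; B -> a; C -> a | AD; D -> AW; W -> h | BA | SA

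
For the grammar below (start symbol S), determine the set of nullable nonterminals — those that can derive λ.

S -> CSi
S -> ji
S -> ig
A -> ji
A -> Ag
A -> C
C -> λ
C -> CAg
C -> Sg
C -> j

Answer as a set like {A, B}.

{A, C}

Directly nullable (have an ε-rule): {C}.
A is nullable via A -> C (every symbol on the right is already known nullable).
Not nullable: S — each has a terminal in every rule's right-hand side or depends on a non-nullable symbol.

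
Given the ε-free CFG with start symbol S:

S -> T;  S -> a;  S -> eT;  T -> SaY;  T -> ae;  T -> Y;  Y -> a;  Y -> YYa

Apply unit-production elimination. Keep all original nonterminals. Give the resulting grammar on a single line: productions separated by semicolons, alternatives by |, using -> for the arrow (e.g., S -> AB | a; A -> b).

S -> a | ae | eT | SaY | YYa; T -> a | ae | SaY | YYa; Y -> a | YYa

Unit productions: S->T, T->Y.
Unit pairs (A ⇒* B via units): (S,T), (S,Y), (T,Y).
S: inherits non-unit rules of {S, T, Y} → SaY | YYa | a | ae | eT.
T: inherits non-unit rules of {T, Y} → SaY | YYa | a | ae.
Y: inherits non-unit rules of {Y} → YYa | a.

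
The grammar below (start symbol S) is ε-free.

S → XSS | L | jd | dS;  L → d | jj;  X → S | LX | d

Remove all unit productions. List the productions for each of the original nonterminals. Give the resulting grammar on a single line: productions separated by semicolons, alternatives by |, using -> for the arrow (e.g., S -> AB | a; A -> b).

Unit productions: S->L, X->S.
Unit pairs (A ⇒* B via units): (S,L), (X,L), (X,S).
S: inherits non-unit rules of {L, S} → XSS | d | dS | jd | jj.
L: inherits non-unit rules of {L} → d | jj.
X: inherits non-unit rules of {L, S, X} → LX | XSS | d | dS | jd | jj.

S -> d | dS | jd | jj | XSS; L -> d | jj; X -> d | LX | dS | jd | jj | XSS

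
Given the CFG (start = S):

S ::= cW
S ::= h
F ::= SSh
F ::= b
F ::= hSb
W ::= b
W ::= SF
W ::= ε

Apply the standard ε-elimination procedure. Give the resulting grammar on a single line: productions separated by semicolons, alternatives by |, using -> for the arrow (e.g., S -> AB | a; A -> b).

Nullable set: {W}.
S -> cW: W nullable, giving c | cW.
Drop W -> ε.
Unchanged (no nullable symbols): S -> h; F -> SSh; F -> b; F -> hSb; W -> SF; W -> b.

S -> c | h | cW; F -> b | SSh | hSb; W -> b | SF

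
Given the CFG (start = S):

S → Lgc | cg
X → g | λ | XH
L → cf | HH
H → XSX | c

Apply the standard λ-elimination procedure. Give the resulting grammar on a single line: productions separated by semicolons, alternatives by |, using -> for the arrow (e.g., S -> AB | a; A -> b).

S -> cg | Lgc; H -> S | c | SX | XS | XSX; L -> HH | cf; X -> H | g | XH

Nullable set: {X}.
H -> XSX: X, X nullable, giving S | SX | XS | XSX.
Drop X -> λ.
X -> XH: X nullable, giving H | XH.
Unchanged (no nullable symbols): S -> Lgc; S -> cg; H -> c; L -> HH; L -> cf; X -> g.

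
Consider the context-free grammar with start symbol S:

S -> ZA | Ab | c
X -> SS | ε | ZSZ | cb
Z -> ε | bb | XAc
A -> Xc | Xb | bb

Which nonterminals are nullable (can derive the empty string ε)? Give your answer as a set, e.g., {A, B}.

Directly nullable (have an ε-rule): {X, Z}.
Not nullable: A, S — each has a terminal in every rule's right-hand side or depends on a non-nullable symbol.

{X, Z}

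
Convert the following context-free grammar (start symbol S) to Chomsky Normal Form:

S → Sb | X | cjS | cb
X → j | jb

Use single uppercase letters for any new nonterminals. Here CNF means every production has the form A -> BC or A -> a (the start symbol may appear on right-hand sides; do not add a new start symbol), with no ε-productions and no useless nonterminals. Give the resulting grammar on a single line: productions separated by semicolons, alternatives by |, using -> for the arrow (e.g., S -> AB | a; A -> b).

S -> j | BA | BD | CA | SA; A -> b; B -> c; C -> j; D -> CS

No ε-productions.
After unit-elimination: S -> j | Sb | cb | jb | cjS; X -> j | jb.
TERM: introduce A -> b, B -> c, C -> j and substitute in every rule of length ≥2.
BIN: S -> BCS becomes S -> BD, D -> CS.
Drop unreachable/unproductive: X.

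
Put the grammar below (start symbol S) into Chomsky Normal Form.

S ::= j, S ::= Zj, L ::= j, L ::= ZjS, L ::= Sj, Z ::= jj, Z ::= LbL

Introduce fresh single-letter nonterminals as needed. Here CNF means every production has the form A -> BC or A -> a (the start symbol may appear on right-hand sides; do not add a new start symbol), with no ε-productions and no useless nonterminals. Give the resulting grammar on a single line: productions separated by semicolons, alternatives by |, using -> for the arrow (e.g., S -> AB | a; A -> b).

S -> j | ZA; A -> j; B -> b; C -> AS; D -> BL; L -> j | SA | ZC; Z -> AA | LD

No ε-productions.
No unit productions to eliminate.
TERM: introduce B -> b, A -> j and substitute in every rule of length ≥2.
BIN: L -> ZAS becomes L -> ZC, C -> AS; Z -> LBL becomes Z -> LD, D -> BL.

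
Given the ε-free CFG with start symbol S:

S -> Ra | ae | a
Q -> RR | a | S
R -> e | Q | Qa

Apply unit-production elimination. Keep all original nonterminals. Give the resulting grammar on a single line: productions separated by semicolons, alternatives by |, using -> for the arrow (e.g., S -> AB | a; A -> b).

S -> a | Ra | ae; Q -> a | RR | Ra | ae; R -> a | e | Qa | RR | Ra | ae

Unit productions: Q->S, R->Q.
Unit pairs (A ⇒* B via units): (Q,S), (R,Q), (R,S).
S: inherits non-unit rules of {S} → Ra | a | ae.
Q: inherits non-unit rules of {Q, S} → RR | Ra | a | ae.
R: inherits non-unit rules of {Q, R, S} → Qa | RR | Ra | a | ae | e.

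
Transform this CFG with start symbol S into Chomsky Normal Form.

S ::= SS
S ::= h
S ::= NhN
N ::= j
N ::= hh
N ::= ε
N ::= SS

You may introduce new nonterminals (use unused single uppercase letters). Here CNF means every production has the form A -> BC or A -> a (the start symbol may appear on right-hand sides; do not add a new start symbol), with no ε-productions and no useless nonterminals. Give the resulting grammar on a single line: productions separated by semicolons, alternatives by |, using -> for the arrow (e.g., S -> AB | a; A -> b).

Nullable: {N}; after ε-elimination: S -> h | Nh | SS | hN | NhN; N -> j | SS | hh.
No unit productions to eliminate.
TERM: introduce A -> h and substitute in every rule of length ≥2.
BIN: S -> NAN becomes S -> NB, B -> AN.

S -> h | AN | NA | NB | SS; A -> h; B -> AN; N -> j | AA | SS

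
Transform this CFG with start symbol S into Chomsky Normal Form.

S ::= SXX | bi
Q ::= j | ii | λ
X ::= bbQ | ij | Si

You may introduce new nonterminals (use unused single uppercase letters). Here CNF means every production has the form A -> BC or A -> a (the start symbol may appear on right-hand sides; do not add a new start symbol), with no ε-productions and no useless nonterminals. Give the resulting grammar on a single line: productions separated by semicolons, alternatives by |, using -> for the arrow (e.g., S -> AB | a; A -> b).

Nullable: {Q}; after ε-elimination: S -> bi | SXX; Q -> j | ii; X -> Si | bb | ij | bbQ.
No unit productions to eliminate.
TERM: introduce B -> b, A -> i, C -> j and substitute in every rule of length ≥2.
BIN: S -> SXX becomes S -> SD, D -> XX; X -> BBQ becomes X -> BE, E -> BQ.

S -> BA | SD; A -> i; B -> b; C -> j; D -> XX; E -> BQ; Q -> j | AA; X -> AC | BB | BE | SA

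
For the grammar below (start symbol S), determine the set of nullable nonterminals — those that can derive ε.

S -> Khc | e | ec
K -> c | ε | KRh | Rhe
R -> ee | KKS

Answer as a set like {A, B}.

{K}

Directly nullable (have an ε-rule): {K}.
Not nullable: R, S — each has a terminal in every rule's right-hand side or depends on a non-nullable symbol.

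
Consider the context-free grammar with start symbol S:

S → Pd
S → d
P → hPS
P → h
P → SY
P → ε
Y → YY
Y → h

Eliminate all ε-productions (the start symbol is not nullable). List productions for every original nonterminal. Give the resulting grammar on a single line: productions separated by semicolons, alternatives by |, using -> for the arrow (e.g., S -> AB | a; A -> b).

Nullable set: {P}.
S -> Pd: P nullable, giving Pd | d.
Drop P -> ε.
P -> hPS: P nullable, giving hPS | hS.
Unchanged (no nullable symbols): S -> d; P -> SY; P -> h; Y -> YY; Y -> h.

S -> d | Pd; P -> h | SY | hS | hPS; Y -> h | YY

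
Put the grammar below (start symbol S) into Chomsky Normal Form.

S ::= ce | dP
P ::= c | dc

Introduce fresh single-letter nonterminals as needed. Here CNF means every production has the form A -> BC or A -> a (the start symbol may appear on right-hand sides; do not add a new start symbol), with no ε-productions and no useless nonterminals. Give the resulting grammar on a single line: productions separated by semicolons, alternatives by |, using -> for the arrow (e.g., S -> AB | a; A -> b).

S -> AP | BC; A -> d; B -> c; C -> e; P -> c | AB

No ε-productions.
No unit productions to eliminate.
TERM: introduce B -> c, A -> d, C -> e and substitute in every rule of length ≥2.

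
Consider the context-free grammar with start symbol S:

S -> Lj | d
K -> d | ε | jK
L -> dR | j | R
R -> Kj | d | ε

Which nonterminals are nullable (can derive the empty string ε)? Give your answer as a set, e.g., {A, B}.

{K, L, R}

Directly nullable (have an ε-rule): {K, R}.
L is nullable via L -> R (every symbol on the right is already known nullable).
Not nullable: S — each has a terminal in every rule's right-hand side or depends on a non-nullable symbol.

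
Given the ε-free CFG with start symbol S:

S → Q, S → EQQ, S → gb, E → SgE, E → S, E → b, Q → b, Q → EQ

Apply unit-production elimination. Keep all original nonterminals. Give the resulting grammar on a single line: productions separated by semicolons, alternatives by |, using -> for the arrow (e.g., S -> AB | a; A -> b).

S -> b | EQ | gb | EQQ; E -> b | EQ | gb | EQQ | SgE; Q -> b | EQ

Unit productions: E->S, S->Q.
Unit pairs (A ⇒* B via units): (E,Q), (E,S), (S,Q).
S: inherits non-unit rules of {Q, S} → EQ | EQQ | b | gb.
E: inherits non-unit rules of {E, Q, S} → EQ | EQQ | SgE | b | gb.
Q: inherits non-unit rules of {Q} → EQ | b.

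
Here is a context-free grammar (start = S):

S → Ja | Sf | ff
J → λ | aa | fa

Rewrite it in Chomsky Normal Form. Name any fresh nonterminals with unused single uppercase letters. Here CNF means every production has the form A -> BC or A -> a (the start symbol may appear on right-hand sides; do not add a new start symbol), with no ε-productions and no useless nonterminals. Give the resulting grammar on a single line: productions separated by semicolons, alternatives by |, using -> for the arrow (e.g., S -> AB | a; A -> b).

Nullable: {J}; after ε-elimination: S -> a | Ja | Sf | ff; J -> aa | fa.
No unit productions to eliminate.
TERM: introduce A -> a, B -> f and substitute in every rule of length ≥2.

S -> a | BB | JA | SB; A -> a; B -> f; J -> AA | BA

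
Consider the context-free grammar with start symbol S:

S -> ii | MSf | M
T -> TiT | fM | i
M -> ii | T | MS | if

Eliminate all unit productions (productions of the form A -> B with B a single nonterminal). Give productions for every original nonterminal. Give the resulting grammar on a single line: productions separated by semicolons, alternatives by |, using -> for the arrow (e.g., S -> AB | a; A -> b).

Unit productions: M->T, S->M.
Unit pairs (A ⇒* B via units): (M,T), (S,M), (S,T).
S: inherits non-unit rules of {M, S, T} → MS | MSf | TiT | fM | i | if | ii.
M: inherits non-unit rules of {M, T} → MS | TiT | fM | i | if | ii.
T: inherits non-unit rules of {T} → TiT | fM | i.

S -> i | MS | fM | if | ii | MSf | TiT; M -> i | MS | fM | if | ii | TiT; T -> i | fM | TiT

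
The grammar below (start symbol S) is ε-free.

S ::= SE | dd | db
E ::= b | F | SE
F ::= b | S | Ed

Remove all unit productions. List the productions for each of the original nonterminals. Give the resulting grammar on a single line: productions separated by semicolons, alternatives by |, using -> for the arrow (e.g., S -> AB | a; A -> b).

S -> SE | db | dd; E -> b | Ed | SE | db | dd; F -> b | Ed | SE | db | dd

Unit productions: E->F, F->S.
Unit pairs (A ⇒* B via units): (E,F), (E,S), (F,S).
S: inherits non-unit rules of {S} → SE | db | dd.
E: inherits non-unit rules of {E, F, S} → Ed | SE | b | db | dd.
F: inherits non-unit rules of {F, S} → Ed | SE | b | db | dd.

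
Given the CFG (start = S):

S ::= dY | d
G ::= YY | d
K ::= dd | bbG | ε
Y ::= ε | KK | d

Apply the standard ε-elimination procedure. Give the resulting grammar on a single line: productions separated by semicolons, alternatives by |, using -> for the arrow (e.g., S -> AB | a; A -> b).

Nullable set: {G, K, Y}.
S -> dY: Y nullable, giving d | dY.
G -> YY: Y, Y nullable, giving Y | YY.
Drop K -> ε.
K -> bbG: G nullable, giving bb | bbG.
Drop Y -> ε.
Y -> KK: K, K nullable, giving K | KK.
Unchanged (no nullable symbols): S -> d; G -> d; K -> dd; Y -> d.

S -> d | dY; G -> Y | d | YY; K -> bb | dd | bbG; Y -> K | d | KK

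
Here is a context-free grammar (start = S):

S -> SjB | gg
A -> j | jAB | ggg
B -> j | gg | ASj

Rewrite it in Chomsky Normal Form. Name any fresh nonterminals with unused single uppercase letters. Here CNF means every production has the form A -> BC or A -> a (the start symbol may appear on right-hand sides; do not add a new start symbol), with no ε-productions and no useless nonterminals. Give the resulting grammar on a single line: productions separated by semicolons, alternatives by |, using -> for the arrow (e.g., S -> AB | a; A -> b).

No ε-productions.
No unit productions to eliminate.
TERM: introduce C -> g, D -> j and substitute in every rule of length ≥2.
BIN: A -> CCC becomes A -> CE, E -> CC; A -> DAB becomes A -> DF, F -> AB; B -> ASD becomes B -> AG, G -> SD; S -> SDB becomes S -> SH, H -> DB.

S -> CC | SH; A -> j | CE | DF; B -> j | AG | CC; C -> g; D -> j; E -> CC; F -> AB; G -> SD; H -> DB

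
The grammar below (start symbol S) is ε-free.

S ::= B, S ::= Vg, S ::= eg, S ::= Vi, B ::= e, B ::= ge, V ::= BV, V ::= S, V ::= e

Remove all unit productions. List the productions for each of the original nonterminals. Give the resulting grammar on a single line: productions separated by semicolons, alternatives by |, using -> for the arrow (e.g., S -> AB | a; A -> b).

Unit productions: S->B, V->S.
Unit pairs (A ⇒* B via units): (S,B), (V,B), (V,S).
S: inherits non-unit rules of {B, S} → Vg | Vi | e | eg | ge.
B: inherits non-unit rules of {B} → e | ge.
V: inherits non-unit rules of {B, S, V} → BV | Vg | Vi | e | eg | ge.

S -> e | Vg | Vi | eg | ge; B -> e | ge; V -> e | BV | Vg | Vi | eg | ge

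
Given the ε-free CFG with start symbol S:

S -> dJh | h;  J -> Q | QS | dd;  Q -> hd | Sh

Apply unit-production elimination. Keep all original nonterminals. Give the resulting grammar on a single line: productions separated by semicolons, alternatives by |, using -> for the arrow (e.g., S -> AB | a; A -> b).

S -> h | dJh; J -> QS | Sh | dd | hd; Q -> Sh | hd

Unit productions: J->Q.
Unit pairs (A ⇒* B via units): (J,Q).
S: inherits non-unit rules of {S} → dJh | h.
J: inherits non-unit rules of {J, Q} → QS | Sh | dd | hd.
Q: inherits non-unit rules of {Q} → Sh | hd.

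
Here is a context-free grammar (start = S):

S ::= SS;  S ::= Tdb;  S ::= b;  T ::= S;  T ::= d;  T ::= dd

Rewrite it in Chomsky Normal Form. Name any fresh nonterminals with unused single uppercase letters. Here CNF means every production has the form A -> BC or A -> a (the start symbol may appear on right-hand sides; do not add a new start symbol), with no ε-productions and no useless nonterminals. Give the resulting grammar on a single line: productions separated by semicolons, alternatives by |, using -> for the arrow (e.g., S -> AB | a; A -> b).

No ε-productions.
After unit-elimination: S -> b | SS | Tdb; T -> b | d | SS | dd | Tdb.
TERM: introduce B -> b, A -> d and substitute in every rule of length ≥2.
BIN: S -> TAB becomes S -> TC, C -> AB; T -> TAB becomes T -> TD, D -> AB.

S -> b | SS | TC; A -> d; B -> b; C -> AB; D -> AB; T -> b | d | AA | SS | TD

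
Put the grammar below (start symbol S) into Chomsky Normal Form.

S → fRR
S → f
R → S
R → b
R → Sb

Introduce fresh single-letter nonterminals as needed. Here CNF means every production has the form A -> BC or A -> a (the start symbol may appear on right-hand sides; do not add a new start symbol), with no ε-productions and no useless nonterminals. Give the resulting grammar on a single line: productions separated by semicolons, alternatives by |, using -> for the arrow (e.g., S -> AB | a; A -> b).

No ε-productions.
After unit-elimination: S -> f | fRR; R -> b | f | Sb | fRR.
TERM: introduce A -> b, B -> f and substitute in every rule of length ≥2.
BIN: R -> BRR becomes R -> BC, C -> RR; S -> BRR becomes S -> BD, D -> RR.

S -> f | BD; A -> b; B -> f; C -> RR; D -> RR; R -> b | f | BC | SA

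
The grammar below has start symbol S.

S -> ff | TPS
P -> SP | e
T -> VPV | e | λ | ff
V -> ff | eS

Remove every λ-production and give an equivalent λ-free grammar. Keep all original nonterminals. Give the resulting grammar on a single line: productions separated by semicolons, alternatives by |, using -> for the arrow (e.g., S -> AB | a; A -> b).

S -> PS | ff | TPS; P -> e | SP; T -> e | ff | VPV; V -> eS | ff

Nullable set: {T}.
S -> TPS: T nullable, giving PS | TPS.
Drop T -> λ.
Unchanged (no nullable symbols): S -> ff; P -> SP; P -> e; T -> VPV; T -> e; T -> ff; V -> eS; V -> ff.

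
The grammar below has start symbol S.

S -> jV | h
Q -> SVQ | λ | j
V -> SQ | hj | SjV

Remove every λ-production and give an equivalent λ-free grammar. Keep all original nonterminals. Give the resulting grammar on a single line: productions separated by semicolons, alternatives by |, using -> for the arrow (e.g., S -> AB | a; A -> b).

S -> h | jV; Q -> j | SV | SVQ; V -> S | SQ | hj | SjV

Nullable set: {Q}.
Drop Q -> λ.
Q -> SVQ: Q nullable, giving SV | SVQ.
V -> SQ: Q nullable, giving S | SQ.
Unchanged (no nullable symbols): S -> h; S -> jV; Q -> j; V -> SjV; V -> hj.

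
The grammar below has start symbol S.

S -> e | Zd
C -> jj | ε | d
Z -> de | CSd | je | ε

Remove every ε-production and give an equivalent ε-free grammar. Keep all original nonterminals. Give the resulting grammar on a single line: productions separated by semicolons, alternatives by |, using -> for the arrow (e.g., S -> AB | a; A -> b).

Nullable set: {C, Z}.
S -> Zd: Z nullable, giving Zd | d.
Drop C -> ε.
Drop Z -> ε.
Z -> CSd: C nullable, giving CSd | Sd.
Unchanged (no nullable symbols): S -> e; C -> d; C -> jj; Z -> de; Z -> je.

S -> d | e | Zd; C -> d | jj; Z -> Sd | de | je | CSd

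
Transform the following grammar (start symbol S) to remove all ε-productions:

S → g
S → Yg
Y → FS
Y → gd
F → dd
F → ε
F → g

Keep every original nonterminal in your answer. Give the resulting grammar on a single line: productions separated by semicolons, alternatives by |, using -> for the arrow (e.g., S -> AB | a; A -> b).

Nullable set: {F}.
Drop F -> ε.
Y -> FS: F nullable, giving FS | S.
Unchanged (no nullable symbols): S -> Yg; S -> g; F -> dd; F -> g; Y -> gd.

S -> g | Yg; F -> g | dd; Y -> S | FS | gd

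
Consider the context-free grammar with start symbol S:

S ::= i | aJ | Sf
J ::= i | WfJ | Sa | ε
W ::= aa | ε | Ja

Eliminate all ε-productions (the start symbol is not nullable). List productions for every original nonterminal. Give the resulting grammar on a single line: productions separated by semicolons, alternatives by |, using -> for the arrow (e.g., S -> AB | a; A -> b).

Nullable set: {J, W}.
S -> aJ: J nullable, giving a | aJ.
Drop J -> ε.
J -> WfJ: W, J nullable, giving Wf | WfJ | f | fJ.
Drop W -> ε.
W -> Ja: J nullable, giving Ja | a.
Unchanged (no nullable symbols): S -> Sf; S -> i; J -> Sa; J -> i; W -> aa.

S -> a | i | Sf | aJ; J -> f | i | Sa | Wf | fJ | WfJ; W -> a | Ja | aa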